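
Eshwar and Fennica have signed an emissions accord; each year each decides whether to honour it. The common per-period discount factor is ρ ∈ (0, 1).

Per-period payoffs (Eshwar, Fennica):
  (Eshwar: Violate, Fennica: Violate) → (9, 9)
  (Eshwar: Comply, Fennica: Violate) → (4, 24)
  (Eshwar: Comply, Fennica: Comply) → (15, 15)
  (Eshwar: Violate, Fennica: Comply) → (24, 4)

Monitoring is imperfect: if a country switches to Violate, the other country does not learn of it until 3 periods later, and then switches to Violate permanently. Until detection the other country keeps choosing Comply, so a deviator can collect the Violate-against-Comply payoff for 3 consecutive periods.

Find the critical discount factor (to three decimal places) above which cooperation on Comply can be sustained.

0.843

A deviator earns 24 for 3 periods, then 9 forever; cooperating earns 15 forever. Multiplying the IC by (1−ρ):
15 ≥ 24(1−ρ^3) + 9ρ^3, so 15·ρ^3 ≥ 9 and ρ^3 ≥ 3/5.
ρ ≥ (3/5)^(1/3) ≈ 0.843.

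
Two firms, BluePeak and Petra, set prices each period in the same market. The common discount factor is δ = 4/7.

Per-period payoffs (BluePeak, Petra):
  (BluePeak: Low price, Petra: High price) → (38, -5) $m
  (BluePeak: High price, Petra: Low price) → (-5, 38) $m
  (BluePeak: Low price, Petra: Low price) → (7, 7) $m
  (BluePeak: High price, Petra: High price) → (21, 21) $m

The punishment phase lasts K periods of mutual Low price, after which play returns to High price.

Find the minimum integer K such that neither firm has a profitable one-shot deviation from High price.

5

Need Σ_{k=1}^{K} δ^k ≥ (38−21)/(21−7) = 1.2143 at δ = 4/7.
At K = 4 the sum is 1.1912 < 1.2143; at K = 5 it is 1.2521 ≥ 1.2143.
So the minimum punishment length is K = 5.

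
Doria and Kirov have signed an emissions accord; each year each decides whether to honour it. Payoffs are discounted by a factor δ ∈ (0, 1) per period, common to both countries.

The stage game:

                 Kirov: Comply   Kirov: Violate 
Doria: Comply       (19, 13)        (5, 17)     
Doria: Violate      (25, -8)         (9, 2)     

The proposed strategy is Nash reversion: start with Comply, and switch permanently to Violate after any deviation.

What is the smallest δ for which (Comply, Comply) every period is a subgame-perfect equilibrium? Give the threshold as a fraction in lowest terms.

For Doria: deviation gain 25−19 = 6, per-period punishment loss 19−9 = 10. IC gives δ ≥ 6/16 = 3/8.
For Kirov: gain 4, loss 11 per period, so δ ≥ 4/15.
The tighter constraint is Doria's, so cooperation needs δ ≥ 3/8.

3/8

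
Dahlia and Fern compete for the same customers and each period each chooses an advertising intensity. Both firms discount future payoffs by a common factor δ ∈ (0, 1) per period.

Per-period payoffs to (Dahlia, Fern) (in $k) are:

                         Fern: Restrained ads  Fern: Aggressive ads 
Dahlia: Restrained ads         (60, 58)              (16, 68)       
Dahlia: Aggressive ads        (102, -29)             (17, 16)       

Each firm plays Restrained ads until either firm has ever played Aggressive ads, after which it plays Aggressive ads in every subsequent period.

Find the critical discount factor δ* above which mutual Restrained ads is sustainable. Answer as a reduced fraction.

Dahlia's threshold: (102−60)/(102−17) = 42/85.
Fern's threshold: (68−58)/(68−16) = 5/26.
42/85 > 5/26, so Dahlia binds and δ* = 42/85.

42/85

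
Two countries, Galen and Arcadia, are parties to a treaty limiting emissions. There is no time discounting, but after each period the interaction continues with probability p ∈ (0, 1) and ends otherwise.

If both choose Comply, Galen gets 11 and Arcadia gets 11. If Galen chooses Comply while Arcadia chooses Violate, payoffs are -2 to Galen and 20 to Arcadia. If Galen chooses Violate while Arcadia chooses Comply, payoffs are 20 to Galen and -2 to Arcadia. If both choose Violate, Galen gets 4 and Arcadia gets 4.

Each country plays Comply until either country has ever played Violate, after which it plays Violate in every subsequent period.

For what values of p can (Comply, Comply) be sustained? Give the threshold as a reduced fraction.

9/16

With no time discounting, the continuation probability p plays the role of the discount factor.
Grim-trigger IC: 11/(1−p) ≥ 20 + 4p/(1−p) ⇒ p ≥ (20−11)/(20−4) = 9/16.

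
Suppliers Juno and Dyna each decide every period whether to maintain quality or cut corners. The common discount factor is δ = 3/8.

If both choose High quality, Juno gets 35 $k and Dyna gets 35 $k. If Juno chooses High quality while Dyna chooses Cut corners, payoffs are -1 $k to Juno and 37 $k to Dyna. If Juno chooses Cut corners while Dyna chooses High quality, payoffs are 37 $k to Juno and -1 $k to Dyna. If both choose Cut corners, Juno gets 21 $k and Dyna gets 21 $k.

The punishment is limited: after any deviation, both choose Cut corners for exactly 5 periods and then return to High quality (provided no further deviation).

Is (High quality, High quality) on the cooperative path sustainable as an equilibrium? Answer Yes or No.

Yes

IC: δ+…+δ^5 ≥ (37−35)/(35−21) = 1/7.
At δ = 3/8: partial sum = 0.5956 ≥ 0.1429. Cooperation sustainable.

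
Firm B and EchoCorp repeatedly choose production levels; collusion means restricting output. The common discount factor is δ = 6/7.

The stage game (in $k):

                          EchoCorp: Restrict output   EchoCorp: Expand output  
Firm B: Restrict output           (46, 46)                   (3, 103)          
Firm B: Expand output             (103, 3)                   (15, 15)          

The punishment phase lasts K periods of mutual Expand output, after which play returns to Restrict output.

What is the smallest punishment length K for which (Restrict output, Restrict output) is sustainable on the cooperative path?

IC: δ(1−δ^K)/(1−δ) ≥ (103−46)/(46−15) = 57/31.
With δ = 6/7: need 1 − δ^K ≥ 57/31·(1−6/7)/(6/7), i.e. δ^K ≤ 0.6935.
Since (6/7)^2 = 0.7347 and (6/7)^3 = 0.6297, the smallest such K is 3.

3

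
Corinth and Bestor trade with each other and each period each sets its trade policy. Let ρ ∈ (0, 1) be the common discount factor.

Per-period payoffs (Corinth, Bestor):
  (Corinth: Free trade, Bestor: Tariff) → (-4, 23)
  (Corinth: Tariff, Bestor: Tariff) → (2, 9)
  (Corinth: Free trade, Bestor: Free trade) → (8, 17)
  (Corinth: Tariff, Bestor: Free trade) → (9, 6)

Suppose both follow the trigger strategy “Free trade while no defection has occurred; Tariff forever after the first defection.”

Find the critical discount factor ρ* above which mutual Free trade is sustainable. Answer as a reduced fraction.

3/7

Corinth's threshold: (9−8)/(9−2) = 1/7.
Bestor's threshold: (23−17)/(23−9) = 3/7.
1/7 < 3/7, so Bestor binds and ρ* = 3/7.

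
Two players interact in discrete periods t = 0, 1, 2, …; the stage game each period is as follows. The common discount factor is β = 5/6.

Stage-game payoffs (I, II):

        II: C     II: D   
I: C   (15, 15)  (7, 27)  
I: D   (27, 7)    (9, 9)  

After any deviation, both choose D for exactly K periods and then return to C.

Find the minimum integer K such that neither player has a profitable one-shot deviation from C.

3

Need Σ_{k=1}^{K} β^k ≥ (27−15)/(15−9) = 2.0000 at β = 5/6.
At K = 2 the sum is 1.5278 < 2.0000; at K = 3 it is 2.1065 ≥ 2.0000.
So the minimum punishment length is K = 3.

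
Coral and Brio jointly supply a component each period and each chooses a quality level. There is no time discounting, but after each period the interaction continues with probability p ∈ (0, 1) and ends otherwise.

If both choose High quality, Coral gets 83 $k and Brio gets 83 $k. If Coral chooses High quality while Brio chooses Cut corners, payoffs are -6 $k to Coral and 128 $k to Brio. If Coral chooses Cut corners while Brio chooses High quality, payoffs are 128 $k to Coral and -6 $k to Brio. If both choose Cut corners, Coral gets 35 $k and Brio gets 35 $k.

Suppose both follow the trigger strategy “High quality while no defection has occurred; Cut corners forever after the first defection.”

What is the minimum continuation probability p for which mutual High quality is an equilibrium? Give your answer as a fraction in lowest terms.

15/31

Expected cooperation value is 83 + p·83 + p²·83 + … = 83/(1−p); deviation gives 128 + p·35/(1−p).
83 ≥ 128(1−p) + 35p ⇒ 93p ≥ 45 ⇒ p ≥ 45/93 = 15/31.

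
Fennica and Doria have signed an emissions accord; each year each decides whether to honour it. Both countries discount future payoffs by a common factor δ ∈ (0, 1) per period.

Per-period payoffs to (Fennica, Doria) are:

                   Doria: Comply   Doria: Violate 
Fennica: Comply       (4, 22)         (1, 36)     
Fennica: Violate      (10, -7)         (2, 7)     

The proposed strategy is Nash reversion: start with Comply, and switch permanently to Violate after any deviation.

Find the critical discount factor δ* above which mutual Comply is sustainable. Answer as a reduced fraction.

3/4

Fennica's threshold: (10−4)/(10−2) = 3/4.
Doria's threshold: (36−22)/(36−7) = 14/29.
3/4 > 14/29, so Fennica binds and δ* = 3/4.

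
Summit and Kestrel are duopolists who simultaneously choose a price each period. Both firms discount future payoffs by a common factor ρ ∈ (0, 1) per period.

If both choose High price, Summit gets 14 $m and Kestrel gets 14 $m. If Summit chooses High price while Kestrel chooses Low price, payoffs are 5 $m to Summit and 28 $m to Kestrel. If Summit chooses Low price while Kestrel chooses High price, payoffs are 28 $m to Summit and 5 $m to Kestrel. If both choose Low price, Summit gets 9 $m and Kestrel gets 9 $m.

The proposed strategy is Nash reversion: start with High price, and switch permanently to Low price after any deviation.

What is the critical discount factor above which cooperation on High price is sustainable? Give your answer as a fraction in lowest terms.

14/19

14/(1−ρ) ≥ 28 + 9ρ/(1−ρ)
14 ≥ 28 − 19ρ
ρ ≥ 14/19.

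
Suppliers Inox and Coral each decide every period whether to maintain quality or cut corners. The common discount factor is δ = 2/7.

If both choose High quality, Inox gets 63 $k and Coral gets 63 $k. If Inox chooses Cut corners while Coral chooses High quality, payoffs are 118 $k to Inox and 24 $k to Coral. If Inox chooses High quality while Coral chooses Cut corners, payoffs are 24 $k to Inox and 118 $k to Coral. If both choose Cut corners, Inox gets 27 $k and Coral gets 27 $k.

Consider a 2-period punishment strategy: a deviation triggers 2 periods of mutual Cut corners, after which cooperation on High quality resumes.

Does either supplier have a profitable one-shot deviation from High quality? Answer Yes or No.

Yes

IC: δ+…+δ^2 ≥ (118−63)/(63−27) = 55/36.
At δ = 2/7: partial sum = 0.3673 < 1.5278. Cooperation not sustainable.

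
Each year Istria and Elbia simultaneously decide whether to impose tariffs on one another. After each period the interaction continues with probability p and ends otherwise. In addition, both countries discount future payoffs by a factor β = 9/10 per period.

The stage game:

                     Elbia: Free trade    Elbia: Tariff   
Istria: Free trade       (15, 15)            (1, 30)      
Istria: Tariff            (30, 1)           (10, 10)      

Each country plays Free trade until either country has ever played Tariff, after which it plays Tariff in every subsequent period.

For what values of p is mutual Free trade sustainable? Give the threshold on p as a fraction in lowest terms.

With continuation probability p and discount β, the effective per-period discount factor is βp.
Grim-trigger IC: βp ≥ (30−15)/(30−10) = 3/4.
So p ≥ (3/4)/(9/10) = 5/6.

5/6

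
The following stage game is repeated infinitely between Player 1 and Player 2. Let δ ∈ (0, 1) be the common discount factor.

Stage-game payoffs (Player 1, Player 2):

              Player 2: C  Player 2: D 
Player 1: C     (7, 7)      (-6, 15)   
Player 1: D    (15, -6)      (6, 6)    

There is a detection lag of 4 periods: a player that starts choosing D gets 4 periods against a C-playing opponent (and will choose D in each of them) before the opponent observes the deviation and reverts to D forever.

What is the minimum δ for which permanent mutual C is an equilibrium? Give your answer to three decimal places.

0.971

A deviator earns 15 for 4 periods, then 6 forever; cooperating earns 7 forever. Multiplying the IC by (1−δ):
7 ≥ 15(1−δ^4) + 6δ^4, so 9·δ^4 ≥ 8 and δ^4 ≥ 8/9.
δ ≥ (8/9)^(1/4) ≈ 0.971.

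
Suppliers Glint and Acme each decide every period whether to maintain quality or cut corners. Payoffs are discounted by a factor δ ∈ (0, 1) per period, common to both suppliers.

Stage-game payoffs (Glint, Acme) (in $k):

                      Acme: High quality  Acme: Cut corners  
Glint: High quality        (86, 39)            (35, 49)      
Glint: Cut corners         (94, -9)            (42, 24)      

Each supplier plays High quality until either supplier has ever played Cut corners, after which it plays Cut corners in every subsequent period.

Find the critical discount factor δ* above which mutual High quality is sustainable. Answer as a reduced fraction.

2/5

Glint: cooperation gives 86 each period; deviation gives 94 once then 42 forever.
  86/(1−δ) ≥ 94 + 42δ/(1−δ) ⇒ δ ≥ 8/52 = 2/13.
Acme: cooperation gives 39 each period; deviation gives 49 once then 24 forever.
  δ ≥ 10/25 = 2/5.
Both must hold, so the binding constraint is Acme's: δ ≥ 2/5.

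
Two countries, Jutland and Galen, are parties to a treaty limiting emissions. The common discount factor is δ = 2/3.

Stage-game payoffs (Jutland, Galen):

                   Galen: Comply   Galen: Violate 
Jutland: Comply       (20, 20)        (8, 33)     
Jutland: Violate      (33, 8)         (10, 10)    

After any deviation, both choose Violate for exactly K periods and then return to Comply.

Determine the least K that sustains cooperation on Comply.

3

No profitable deviation requires (20−10)(δ+…+δ^K) ≥ 33−20, i.e. δ+…+δ^K ≥ 13/10 ≈ 1.3000.
With δ = 2/3, the partial sums are K=1: 0.6667, K=2: 1.1111, K=3: 1.4074.
K = 3 is the first length at which the sum reaches 1.3000.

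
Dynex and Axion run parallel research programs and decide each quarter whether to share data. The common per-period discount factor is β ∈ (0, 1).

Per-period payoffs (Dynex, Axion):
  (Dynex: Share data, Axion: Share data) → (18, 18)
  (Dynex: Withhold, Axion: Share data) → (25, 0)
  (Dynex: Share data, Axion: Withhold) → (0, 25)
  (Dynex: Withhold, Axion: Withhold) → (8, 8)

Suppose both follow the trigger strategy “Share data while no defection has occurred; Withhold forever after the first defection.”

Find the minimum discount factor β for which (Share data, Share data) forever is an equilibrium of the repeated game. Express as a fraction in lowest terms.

18/(1−β) ≥ 25 + 8β/(1−β)
18 ≥ 25 − 17β
β ≥ 7/17.

7/17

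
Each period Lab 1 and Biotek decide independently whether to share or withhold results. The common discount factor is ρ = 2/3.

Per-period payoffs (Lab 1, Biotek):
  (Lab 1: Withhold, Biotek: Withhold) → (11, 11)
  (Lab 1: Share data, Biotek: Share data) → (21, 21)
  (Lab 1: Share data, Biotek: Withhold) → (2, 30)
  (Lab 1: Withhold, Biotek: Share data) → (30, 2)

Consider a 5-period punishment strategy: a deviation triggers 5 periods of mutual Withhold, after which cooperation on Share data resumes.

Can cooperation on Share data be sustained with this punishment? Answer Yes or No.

Yes

Comparing payoff streams over the 6 periods until play realigns: cooperate → 21(1+ρ+…+ρ^5); deviate → 30 + 11(ρ+…+ρ^5).
Cooperation is sustained iff (21−11)(ρ+…+ρ^5) ≥ 30−21.
ρ+…+ρ^5 = 2/3·(1−(2/3)^5)/(1−2/3) = 1.7366, and (30−21)/(21−11) = 0.9000.
1.7366 ≥ 0.9000, so cooperation is sustainable.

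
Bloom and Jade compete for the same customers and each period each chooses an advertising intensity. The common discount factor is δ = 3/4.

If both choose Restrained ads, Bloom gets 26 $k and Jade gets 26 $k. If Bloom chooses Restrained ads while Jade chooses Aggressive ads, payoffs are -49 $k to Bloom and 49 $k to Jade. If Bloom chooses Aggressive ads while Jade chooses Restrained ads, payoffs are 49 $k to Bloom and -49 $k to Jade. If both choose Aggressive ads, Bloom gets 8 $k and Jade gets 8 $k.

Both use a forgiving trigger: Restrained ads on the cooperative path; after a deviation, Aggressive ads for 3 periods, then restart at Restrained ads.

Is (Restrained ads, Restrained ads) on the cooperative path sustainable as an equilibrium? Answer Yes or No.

Comparing payoff streams over the 4 periods until play realigns: cooperate → 26(1+δ+…+δ^3); deviate → 49 + 8(δ+…+δ^3).
Cooperation is sustained iff (26−8)(δ+…+δ^3) ≥ 49−26.
δ+…+δ^3 = 3/4·(1−(3/4)^3)/(1−3/4) = 1.7344, and (49−26)/(26−8) = 1.2778.
1.7344 ≥ 1.2778, so cooperation is sustainable.

Yes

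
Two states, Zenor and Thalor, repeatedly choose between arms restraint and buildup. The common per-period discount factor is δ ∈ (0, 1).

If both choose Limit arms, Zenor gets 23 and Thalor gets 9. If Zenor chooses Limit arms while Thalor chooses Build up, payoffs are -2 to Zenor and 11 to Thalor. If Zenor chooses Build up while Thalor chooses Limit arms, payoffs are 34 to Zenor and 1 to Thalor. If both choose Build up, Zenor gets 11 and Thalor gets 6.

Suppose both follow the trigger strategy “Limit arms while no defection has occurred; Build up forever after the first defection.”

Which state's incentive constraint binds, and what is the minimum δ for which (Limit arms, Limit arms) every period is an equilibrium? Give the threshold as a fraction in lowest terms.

For Zenor: deviation gain 34−23 = 11, per-period punishment loss 23−11 = 12. IC gives δ ≥ 11/23.
For Thalor: gain 2, loss 3 per period, so δ ≥ 2/5.
The tighter constraint is Zenor's, so cooperation needs δ ≥ 11/23.

Zenor; δ ≥ 11/23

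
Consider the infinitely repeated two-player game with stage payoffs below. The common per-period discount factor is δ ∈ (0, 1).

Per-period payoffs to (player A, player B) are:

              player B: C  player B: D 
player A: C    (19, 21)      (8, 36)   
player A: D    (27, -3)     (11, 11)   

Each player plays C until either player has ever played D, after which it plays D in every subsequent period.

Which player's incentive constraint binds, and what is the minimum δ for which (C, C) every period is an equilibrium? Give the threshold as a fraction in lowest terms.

player A: cooperation gives 19 each period; deviation gives 27 once then 11 forever.
  19/(1−δ) ≥ 27 + 11δ/(1−δ) ⇒ δ ≥ 8/16 = 1/2.
player B: cooperation gives 21 each period; deviation gives 36 once then 11 forever.
  δ ≥ 15/25 = 3/5.
Both must hold, so the binding constraint is player B's: δ ≥ 3/5.

player B; δ ≥ 3/5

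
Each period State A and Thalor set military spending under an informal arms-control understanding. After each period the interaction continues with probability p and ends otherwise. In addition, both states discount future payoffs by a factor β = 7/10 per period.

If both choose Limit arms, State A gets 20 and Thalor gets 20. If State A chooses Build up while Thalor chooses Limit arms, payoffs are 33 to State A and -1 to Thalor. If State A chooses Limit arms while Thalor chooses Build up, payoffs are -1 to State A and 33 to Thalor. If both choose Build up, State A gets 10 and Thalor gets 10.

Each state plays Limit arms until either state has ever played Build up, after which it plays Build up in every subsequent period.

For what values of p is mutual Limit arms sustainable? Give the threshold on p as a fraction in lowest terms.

Expected continuation weight on next period's payoff is β·p = 7/10·p, which plays the role of the discount factor.
Cooperation requires 7/10·p ≥ (33−20)/(33−10) = 13/23, hence p ≥ 130/161.

130/161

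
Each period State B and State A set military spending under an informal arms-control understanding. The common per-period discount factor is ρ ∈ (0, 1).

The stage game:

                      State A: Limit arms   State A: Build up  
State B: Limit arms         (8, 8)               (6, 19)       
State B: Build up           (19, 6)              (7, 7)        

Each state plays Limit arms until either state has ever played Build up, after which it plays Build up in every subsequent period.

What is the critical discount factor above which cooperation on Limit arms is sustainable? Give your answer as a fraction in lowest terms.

Under grim trigger the critical discount factor is (T−C)/(T−P) with T = 19, C = 8, P = 7.
ρ* = (19−8)/(19−7) = 11/12.

11/12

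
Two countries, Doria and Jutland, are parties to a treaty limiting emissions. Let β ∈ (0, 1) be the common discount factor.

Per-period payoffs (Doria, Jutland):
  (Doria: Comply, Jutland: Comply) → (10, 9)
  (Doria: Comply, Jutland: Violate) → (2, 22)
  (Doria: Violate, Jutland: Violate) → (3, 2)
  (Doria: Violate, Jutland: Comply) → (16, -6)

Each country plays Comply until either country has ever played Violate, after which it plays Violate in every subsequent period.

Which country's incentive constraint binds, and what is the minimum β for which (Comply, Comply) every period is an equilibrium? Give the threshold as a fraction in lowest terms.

Jutland; β ≥ 13/20

For Doria: deviation gain 16−10 = 6, per-period punishment loss 10−3 = 7. IC gives β ≥ 6/13.
For Jutland: gain 13, loss 7 per period, so β ≥ 13/20.
The tighter constraint is Jutland's, so cooperation needs β ≥ 13/20.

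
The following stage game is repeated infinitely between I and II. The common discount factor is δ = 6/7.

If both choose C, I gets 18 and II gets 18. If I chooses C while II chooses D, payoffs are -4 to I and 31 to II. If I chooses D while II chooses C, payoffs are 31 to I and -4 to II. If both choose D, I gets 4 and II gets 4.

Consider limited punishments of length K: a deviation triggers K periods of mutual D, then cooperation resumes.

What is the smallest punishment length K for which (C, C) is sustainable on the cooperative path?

No profitable deviation requires (18−4)(δ+…+δ^K) ≥ 31−18, i.e. δ+…+δ^K ≥ 13/14 ≈ 0.9286.
With δ = 6/7, the partial sums are K=1: 0.8571, K=2: 1.5918.
K = 2 is the first length at which the sum reaches 0.9286.

2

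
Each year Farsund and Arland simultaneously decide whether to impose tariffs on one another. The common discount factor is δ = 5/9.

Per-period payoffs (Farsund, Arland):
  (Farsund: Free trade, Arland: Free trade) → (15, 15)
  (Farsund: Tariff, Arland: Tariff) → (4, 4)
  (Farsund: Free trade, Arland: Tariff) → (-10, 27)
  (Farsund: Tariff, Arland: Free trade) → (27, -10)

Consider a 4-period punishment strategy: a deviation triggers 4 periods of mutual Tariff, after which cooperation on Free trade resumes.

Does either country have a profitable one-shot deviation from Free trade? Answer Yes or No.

IC: δ+…+δ^4 ≥ (27−15)/(15−4) = 12/11.
At δ = 5/9: partial sum = 1.1309 ≥ 1.0909. Cooperation sustainable.

No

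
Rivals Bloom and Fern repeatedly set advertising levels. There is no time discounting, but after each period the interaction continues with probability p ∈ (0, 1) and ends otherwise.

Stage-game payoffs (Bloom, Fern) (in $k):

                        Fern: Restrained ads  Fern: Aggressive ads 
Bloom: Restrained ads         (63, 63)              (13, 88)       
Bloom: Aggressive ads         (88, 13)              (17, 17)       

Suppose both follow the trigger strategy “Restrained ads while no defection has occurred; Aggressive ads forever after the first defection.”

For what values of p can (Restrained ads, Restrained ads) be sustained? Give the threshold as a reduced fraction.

25/71

With no time discounting, the continuation probability p plays the role of the discount factor.
Grim-trigger IC: 63/(1−p) ≥ 88 + 17p/(1−p) ⇒ p ≥ (88−63)/(88−17) = 25/71.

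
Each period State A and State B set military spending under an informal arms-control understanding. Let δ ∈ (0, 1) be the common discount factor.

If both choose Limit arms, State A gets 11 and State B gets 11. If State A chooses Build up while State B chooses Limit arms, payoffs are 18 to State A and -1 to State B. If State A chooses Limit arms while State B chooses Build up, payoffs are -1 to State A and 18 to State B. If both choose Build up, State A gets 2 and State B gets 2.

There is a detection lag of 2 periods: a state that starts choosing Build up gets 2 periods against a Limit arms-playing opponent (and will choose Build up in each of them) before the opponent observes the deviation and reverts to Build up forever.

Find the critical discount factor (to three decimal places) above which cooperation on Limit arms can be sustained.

0.661

Deviating for the 2 undetected periods gains 18−11 = 7 per period over cooperation, then loses 11−2 = 9 per period forever once punishment starts.
Gain: 7(1 + δ + … + δ^1); loss: 9·δ^2/(1−δ).
No profitable deviation ⇔ 7(1−δ^2) ≤ 9·δ^2, i.e. δ^2 ≥ 7/(7+9) = 7/16.
Hence δ ≥ (7/16)^(1/2) ≈ 0.661.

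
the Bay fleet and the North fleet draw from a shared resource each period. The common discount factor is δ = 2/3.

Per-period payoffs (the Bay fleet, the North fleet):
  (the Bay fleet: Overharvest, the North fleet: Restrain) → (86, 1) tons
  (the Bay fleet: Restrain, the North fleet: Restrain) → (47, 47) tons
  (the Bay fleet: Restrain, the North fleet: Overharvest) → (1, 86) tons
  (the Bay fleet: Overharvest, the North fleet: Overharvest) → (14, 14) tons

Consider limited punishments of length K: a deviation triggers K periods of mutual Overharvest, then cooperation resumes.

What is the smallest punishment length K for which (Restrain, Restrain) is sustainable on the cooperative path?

Need Σ_{k=1}^{K} δ^k ≥ (86−47)/(47−14) = 1.1818 at δ = 2/3.
At K = 2 the sum is 1.1111 < 1.1818; at K = 3 it is 1.4074 ≥ 1.1818.
So the minimum punishment length is K = 3.

3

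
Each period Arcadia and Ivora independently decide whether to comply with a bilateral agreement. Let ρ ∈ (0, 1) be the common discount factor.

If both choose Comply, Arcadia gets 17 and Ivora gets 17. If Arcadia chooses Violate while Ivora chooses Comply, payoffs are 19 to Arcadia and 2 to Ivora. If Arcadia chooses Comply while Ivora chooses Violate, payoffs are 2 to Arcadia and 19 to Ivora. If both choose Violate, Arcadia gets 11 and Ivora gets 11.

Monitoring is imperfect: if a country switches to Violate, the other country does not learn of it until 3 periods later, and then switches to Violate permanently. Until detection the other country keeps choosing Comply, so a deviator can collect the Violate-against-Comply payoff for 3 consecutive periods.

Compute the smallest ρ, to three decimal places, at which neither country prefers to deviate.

A deviator earns 19 for 3 periods, then 11 forever; cooperating earns 17 forever. Multiplying the IC by (1−ρ):
17 ≥ 19(1−ρ^3) + 11ρ^3, so 8·ρ^3 ≥ 2 and ρ^3 ≥ 1/4.
ρ ≥ (1/4)^(1/3) ≈ 0.630.

0.630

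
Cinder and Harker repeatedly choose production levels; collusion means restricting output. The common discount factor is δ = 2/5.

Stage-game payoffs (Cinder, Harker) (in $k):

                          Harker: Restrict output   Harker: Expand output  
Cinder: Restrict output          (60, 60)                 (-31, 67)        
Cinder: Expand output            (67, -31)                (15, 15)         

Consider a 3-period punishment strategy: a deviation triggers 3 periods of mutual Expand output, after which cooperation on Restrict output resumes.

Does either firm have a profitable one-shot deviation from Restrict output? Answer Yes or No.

No

IC: δ+…+δ^3 ≥ (67−60)/(60−15) = 7/45.
At δ = 2/5: partial sum = 0.6240 ≥ 0.1556. Cooperation sustainable.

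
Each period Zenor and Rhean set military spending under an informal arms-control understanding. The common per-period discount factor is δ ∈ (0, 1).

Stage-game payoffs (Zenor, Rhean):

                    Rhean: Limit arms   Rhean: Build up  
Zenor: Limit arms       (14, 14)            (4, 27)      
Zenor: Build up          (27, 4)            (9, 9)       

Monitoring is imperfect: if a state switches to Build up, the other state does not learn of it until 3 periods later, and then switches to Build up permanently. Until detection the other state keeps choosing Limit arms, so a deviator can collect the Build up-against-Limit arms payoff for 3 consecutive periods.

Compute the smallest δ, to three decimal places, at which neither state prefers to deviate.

0.897

Deviating for the 3 undetected periods gains 27−14 = 13 per period over cooperation, then loses 14−9 = 5 per period forever once punishment starts.
Gain: 13(1 + δ + … + δ^2); loss: 5·δ^3/(1−δ).
No profitable deviation ⇔ 13(1−δ^3) ≤ 5·δ^3, i.e. δ^3 ≥ 13/(13+5) = 13/18.
Hence δ ≥ (13/18)^(1/3) ≈ 0.897.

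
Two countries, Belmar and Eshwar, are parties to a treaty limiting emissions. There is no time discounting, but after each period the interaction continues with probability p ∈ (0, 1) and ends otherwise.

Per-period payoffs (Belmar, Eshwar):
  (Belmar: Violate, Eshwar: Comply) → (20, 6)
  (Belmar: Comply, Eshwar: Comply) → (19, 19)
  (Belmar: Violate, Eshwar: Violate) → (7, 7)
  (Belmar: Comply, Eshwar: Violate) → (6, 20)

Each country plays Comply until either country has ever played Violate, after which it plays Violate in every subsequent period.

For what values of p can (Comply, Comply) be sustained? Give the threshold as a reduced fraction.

1/13

Expected cooperation value is 19 + p·19 + p²·19 + … = 19/(1−p); deviation gives 20 + p·7/(1−p).
19 ≥ 20(1−p) + 7p ⇒ 13p ≥ 1 ⇒ p ≥ 1/13.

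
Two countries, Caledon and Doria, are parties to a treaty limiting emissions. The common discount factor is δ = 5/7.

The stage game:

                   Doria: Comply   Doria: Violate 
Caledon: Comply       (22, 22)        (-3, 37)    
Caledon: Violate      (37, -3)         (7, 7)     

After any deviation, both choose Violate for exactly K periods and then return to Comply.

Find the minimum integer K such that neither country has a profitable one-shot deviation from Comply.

2

Need Σ_{k=1}^{K} δ^k ≥ (37−22)/(22−7) = 1.0000 at δ = 5/7.
At K = 1 the sum is 0.7143 < 1.0000; at K = 2 it is 1.2245 ≥ 1.0000.
So the minimum punishment length is K = 2.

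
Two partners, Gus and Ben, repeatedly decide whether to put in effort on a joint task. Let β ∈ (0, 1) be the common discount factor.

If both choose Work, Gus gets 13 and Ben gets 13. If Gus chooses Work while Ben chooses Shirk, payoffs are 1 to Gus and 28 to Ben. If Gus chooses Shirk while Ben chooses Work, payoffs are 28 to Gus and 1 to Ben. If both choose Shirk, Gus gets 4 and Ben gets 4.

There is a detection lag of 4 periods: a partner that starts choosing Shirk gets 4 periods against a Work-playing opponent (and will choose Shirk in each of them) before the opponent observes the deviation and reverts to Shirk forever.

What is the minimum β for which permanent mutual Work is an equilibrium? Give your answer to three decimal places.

0.889

The best deviation is to choose Shirk for all 4 undetected periods, earning 28 each, then 4 forever once detected.
Deviation value: 28(1−β^4)/(1−β) + 4β^4/(1−β); cooperation value: 13/(1−β).
IC: 13 ≥ 28(1−β^4) + 4β^4 = 28 − 24β^4.
So β^4 ≥ 15/24 = 5/8, giving β ≥ (5/8)^(1/4) ≈ 0.889.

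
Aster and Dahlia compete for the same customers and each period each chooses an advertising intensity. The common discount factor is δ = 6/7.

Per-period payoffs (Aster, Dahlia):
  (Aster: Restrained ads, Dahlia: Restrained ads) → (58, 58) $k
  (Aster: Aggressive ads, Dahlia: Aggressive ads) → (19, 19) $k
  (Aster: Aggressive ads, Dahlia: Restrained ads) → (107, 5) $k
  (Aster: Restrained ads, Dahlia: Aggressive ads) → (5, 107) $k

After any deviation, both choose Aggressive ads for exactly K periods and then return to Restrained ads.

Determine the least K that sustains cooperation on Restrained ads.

IC: δ(1−δ^K)/(1−δ) ≥ (107−58)/(58−19) = 49/39.
With δ = 6/7: need 1 − δ^K ≥ 49/39·(1−6/7)/(6/7), i.e. δ^K ≤ 0.7906.
Since (6/7)^1 = 0.8571 and (6/7)^2 = 0.7347, the smallest such K is 2.

2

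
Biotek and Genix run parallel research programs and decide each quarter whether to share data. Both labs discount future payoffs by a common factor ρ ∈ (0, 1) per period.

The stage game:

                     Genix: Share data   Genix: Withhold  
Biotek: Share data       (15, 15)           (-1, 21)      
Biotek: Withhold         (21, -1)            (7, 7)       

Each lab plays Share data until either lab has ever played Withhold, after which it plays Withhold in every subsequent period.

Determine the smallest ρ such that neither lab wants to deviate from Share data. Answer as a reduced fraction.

One-period gain from deviating is 21 − 15 = 6. The loss is 15 − 7 = 8 in every subsequent period, with present value 8·ρ/(1−ρ).
Deviation is unprofitable when 8·ρ/(1−ρ) ≥ 6, i.e. ρ/(1−ρ) ≥ 3/4.
Equivalently ρ ≥ 6/(6+8) = 3/7.

3/7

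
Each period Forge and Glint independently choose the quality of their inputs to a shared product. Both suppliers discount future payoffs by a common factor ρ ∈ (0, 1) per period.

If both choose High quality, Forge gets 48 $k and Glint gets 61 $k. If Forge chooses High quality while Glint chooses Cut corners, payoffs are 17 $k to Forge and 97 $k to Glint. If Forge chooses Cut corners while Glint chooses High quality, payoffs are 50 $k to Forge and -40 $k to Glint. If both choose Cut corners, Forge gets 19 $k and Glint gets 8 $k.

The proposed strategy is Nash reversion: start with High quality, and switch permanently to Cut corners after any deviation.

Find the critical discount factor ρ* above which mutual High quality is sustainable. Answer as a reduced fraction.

Forge's threshold: (50−48)/(50−19) = 2/31.
Glint's threshold: (97−61)/(97−8) = 36/89.
2/31 < 36/89, so Glint binds and ρ* = 36/89.

36/89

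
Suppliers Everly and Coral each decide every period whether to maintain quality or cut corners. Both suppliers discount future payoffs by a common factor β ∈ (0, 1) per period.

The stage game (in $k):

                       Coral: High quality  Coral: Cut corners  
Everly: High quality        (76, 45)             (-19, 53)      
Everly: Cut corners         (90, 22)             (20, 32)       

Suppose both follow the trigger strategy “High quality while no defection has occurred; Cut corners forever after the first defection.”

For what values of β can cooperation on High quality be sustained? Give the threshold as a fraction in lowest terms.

8/21

Everly: cooperation gives 76 each period; deviation gives 90 once then 20 forever.
  76/(1−β) ≥ 90 + 20β/(1−β) ⇒ β ≥ 14/70 = 1/5.
Coral: cooperation gives 45 each period; deviation gives 53 once then 32 forever.
  β ≥ 8/21.
Both must hold, so the binding constraint is Coral's: β ≥ 8/21.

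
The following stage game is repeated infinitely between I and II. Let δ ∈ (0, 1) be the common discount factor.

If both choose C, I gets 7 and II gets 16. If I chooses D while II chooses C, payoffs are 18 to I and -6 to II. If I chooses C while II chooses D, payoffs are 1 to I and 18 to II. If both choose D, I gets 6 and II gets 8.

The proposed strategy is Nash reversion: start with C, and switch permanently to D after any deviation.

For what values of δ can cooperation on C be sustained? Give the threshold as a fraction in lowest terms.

I's threshold: (18−7)/(18−6) = 11/12.
II's threshold: (18−16)/(18−8) = 1/5.
11/12 > 1/5, so I binds and δ* = 11/12.

11/12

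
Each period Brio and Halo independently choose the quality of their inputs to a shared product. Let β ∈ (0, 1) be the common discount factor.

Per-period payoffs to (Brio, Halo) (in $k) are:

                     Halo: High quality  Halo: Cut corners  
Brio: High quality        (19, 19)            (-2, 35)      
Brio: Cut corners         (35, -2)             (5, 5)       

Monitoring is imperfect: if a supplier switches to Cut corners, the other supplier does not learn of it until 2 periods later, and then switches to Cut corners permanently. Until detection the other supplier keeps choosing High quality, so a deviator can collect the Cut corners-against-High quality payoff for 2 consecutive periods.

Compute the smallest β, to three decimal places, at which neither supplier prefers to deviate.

0.730

Deviating for the 2 undetected periods gains 35−19 = 16 per period over cooperation, then loses 19−5 = 14 per period forever once punishment starts.
Gain: 16(1 + β + … + β^1); loss: 14·β^2/(1−β).
No profitable deviation ⇔ 16(1−β^2) ≤ 14·β^2, i.e. β^2 ≥ 16/(16+14) = 8/15.
Hence β ≥ (8/15)^(1/2) ≈ 0.730.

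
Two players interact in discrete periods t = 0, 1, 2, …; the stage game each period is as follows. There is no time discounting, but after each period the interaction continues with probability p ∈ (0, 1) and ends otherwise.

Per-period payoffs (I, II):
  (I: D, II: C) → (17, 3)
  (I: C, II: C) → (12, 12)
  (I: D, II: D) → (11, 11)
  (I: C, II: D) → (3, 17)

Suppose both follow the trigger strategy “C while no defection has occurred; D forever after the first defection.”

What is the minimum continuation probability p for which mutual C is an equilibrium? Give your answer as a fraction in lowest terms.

5/6

Expected cooperation value is 12 + p·12 + p²·12 + … = 12/(1−p); deviation gives 17 + p·11/(1−p).
12 ≥ 17(1−p) + 11p ⇒ 6p ≥ 5 ⇒ p ≥ 5/6.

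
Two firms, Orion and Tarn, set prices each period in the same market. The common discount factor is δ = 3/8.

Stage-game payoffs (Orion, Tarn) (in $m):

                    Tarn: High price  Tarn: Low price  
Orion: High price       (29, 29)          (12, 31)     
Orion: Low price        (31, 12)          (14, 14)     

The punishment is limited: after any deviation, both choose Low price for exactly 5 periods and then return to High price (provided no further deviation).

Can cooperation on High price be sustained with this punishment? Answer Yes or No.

A one-shot deviation gives 31 now, then 14 for 5 periods, then back to 29.
Gain from deviating: (31−29) today; loss: (29−14) in each of the next 5 periods.
No-deviation condition: (29−14)(δ+…+δ^5) ≥ 31−29, i.e. δ+…+δ^5 ≥ 2/15.
At δ = 3/8: δ+…+δ^5 = 0.5956 ≥ 0.1333.
So cooperation is sustainable.

Yes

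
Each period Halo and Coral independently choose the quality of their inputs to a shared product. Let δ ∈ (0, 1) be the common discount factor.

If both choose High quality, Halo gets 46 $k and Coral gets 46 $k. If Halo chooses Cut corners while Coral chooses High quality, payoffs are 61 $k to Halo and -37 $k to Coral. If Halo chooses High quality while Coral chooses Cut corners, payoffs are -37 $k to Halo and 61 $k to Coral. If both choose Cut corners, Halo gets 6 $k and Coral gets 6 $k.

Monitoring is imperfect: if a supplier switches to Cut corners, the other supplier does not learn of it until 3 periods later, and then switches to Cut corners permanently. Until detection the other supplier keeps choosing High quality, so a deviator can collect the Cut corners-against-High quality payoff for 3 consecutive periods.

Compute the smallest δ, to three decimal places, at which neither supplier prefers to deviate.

The best deviation is to choose Cut corners for all 3 undetected periods, earning 61 each, then 6 forever once detected.
Deviation value: 61(1−δ^3)/(1−δ) + 6δ^3/(1−δ); cooperation value: 46/(1−δ).
IC: 46 ≥ 61(1−δ^3) + 6δ^3 = 61 − 55δ^3.
So δ^3 ≥ 15/55 = 3/11, giving δ ≥ (3/11)^(1/3) ≈ 0.648.

0.648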